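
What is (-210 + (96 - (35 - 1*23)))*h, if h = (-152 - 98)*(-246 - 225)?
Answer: -14836500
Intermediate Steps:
h = 117750 (h = -250*(-471) = 117750)
(-210 + (96 - (35 - 1*23)))*h = (-210 + (96 - (35 - 1*23)))*117750 = (-210 + (96 - (35 - 23)))*117750 = (-210 + (96 - 1*12))*117750 = (-210 + (96 - 12))*117750 = (-210 + 84)*117750 = -126*117750 = -14836500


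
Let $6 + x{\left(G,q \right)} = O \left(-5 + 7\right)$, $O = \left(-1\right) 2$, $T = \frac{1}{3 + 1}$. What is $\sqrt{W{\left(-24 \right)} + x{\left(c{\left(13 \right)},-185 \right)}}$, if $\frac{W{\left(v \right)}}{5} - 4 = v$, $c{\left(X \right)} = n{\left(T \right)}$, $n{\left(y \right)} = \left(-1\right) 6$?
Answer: $i \sqrt{110} \approx 10.488 i$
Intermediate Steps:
$T = \frac{1}{4} \approx 0.25$
$n{\left(y \right)} = -6$
$c{\left(X \right)} = -6$
$O = -2$
$W{\left(v \right)} = 20 + 5 v$
$x{\left(G,q \right)} = -10$ ($x{\left(G,q \right)} = -6 - 2 \left(-5 + 7\right) = -6 - 4 = -10$)
$\sqrt{W{\left(-24 \right)} + x{\left(c{\left(13 \right)},-185 \right)}} = \sqrt{\left(20 + 5 \left(-24\right)\right) - 10} = \sqrt{\left(20 - 120\right) - 10} = \sqrt{-100 - 10} = \sqrt{-110} = i \sqrt{110}$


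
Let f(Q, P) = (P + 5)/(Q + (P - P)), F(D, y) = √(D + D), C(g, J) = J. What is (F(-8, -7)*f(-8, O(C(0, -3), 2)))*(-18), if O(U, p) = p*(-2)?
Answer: 9*I ≈ 9.0*I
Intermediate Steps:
F(D, y) = √2*√D (F(D, y) = √(2*D) = √2*√D)
O(U, p) = -2*p
f(Q, P) = (5 + P)/Q (f(Q, P) = (5 + P)/(Q + 0) = (5 + P)/Q)
(F(-8, -7)*f(-8, O(C(0, -3), 2)))*(-18) = ((√2*√(-8))*((5 - 2*2)/(-8)))*(-18) = ((√2*(2*I*√2))*(-(5 - 4)/8))*(-18) = ((4*I)*(-⅛*1))*(-18) = ((4*I)*(-⅛))*(-18) = -I/2*(-18) = 9*I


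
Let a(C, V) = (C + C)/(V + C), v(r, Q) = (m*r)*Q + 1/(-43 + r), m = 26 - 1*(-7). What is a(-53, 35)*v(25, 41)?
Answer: 32268997/162 ≈ 1.9919e+5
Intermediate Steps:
m = 33 (m = 26 + 7 = 33)
v(r, Q) = 1/(-43 + r) + 33*Q*r (v(r, Q) = (33*r)*Q + 1/(-43 + r) = 33*Q*r + 1/(-43 + r) = 1/(-43 + r) + 33*Q*r)
a(C, V) = 2*C/(C + V) (a(C, V) = (2*C)/(C + V) = 2*C/(C + V))
a(-53, 35)*v(25, 41) = (2*(-53)/(-53 + 35))*((1 - 1419*41*25 + 33*41*25**2)/(-43 + 25)) = (2*(-53)/(-18))*((1 - 1454475 + 33*41*625)/(-18)) = (2*(-53)*(-1/18))*(-(1 - 1454475 + 845625)/18) = 53*(-1/18*(-608849))/9 = (53/9)*(608849/18) = 32268997/162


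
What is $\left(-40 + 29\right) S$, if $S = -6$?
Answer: $66$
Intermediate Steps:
$\left(-40 + 29\right) S = \left(-40 + 29\right) \left(-6\right) = \left(-11\right) \left(-6\right) = 66$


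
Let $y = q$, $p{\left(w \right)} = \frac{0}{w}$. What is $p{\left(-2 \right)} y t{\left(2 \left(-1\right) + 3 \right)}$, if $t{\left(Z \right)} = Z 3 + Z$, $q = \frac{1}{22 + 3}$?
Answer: $0$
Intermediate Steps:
$q = \frac{1}{25} \approx 0.04$
$p{\left(w \right)} = 0$
$t{\left(Z \right)} = 4 Z$ ($t{\left(Z \right)} = 3 Z + Z = 4 Z$)
$y = \frac{1}{25} \approx 0.04$
$p{\left(-2 \right)} y t{\left(2 \left(-1\right) + 3 \right)} = 0 \cdot \frac{1}{25} \cdot 4 \left(2 \left(-1\right) + 3\right) = 0 \cdot 4 \left(-2 + 3\right) = 0 \cdot 4 \cdot 1 = 0 \cdot 4 = 0$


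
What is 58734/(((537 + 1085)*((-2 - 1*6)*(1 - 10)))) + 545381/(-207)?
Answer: -3537756487/1343016 ≈ -2634.2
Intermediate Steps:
58734/(((537 + 1085)*((-2 - 1*6)*(1 - 10)))) + 545381/(-207) = 58734/((1622*((-2 - 6)*(-9)))) + 545381*(-1/207) = 58734/((1622*(-8*(-9)))) - 545381/207 = 58734/((1622*72)) - 545381/207 = 58734/116784 - 545381/207 = 58734*(1/116784) - 545381/207 = 3263/6488 - 545381/207 = -3537756487/1343016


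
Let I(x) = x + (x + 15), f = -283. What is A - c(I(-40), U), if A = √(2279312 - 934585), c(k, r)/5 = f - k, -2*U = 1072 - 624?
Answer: 1090 + √1344727 ≈ 2249.6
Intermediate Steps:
I(x) = 15 + 2*x (I(x) = x + (15 + x) = 15 + 2*x)
U = -224 (U = -(1072 - 624)/2 = -½*448 = -224)
c(k, r) = -1415 - 5*k (c(k, r) = 5*(-283 - k) = -1415 - 5*k)
A = √1344727 ≈ 1159.6
A - c(I(-40), U) = √1344727 - (-1415 - 5*(15 + 2*(-40))) = √1344727 - (-1415 - 5*(15 - 80)) = √1344727 - (-1415 - 5*(-65)) = √1344727 - (-1415 + 325) = √1344727 - 1*(-1090) = √1344727 + 1090 = 1090 + √1344727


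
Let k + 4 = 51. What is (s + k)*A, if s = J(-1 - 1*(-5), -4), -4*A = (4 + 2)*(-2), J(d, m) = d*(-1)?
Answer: 129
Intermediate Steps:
J(d, m) = -d
A = 3 (A = -(4 + 2)*(-2)/4 = -3*(-2)/2 = -¼*(-12) = 3)
k = 47 (k = -4 + 51 = 47)
s = -4 (s = -(-1 - 1*(-5)) = -(-1 + 5) = -1*4 = -4)
(s + k)*A = (-4 + 47)*3 = 43*3 = 129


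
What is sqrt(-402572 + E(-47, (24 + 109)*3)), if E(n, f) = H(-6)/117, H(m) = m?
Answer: I*sqrt(612312090)/39 ≈ 634.49*I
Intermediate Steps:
E(n, f) = -2/39 (E(n, f) = -6/117 = -6*1/117 = -2/39)
sqrt(-402572 + E(-47, (24 + 109)*3)) = sqrt(-402572 - 2/39) = sqrt(-15700310/39) = I*sqrt(612312090)/39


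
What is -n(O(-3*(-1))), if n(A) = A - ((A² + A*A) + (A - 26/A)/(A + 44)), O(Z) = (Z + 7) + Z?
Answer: 18536/57 ≈ 325.19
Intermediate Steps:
O(Z) = 7 + 2*Z (O(Z) = (7 + Z) + Z = 7 + 2*Z)
n(A) = A - 2*A² - (A - 26/A)/(44 + A) (n(A) = A - ((A² + A²) + (A - 26/A)/(44 + A)) = A - (2*A² + (A - 26/A)/(44 + A)) = A + (-2*A² - (A - 26/A)/(44 + A)) = A - 2*A² - (A - 26/A)/(44 + A))
-n(O(-3*(-1))) = -(26 - 87*(7 + 2*(-3*(-1)))³ - 2*(7 + 2*(-3*(-1)))⁴ + 43*(7 + 2*(-3*(-1)))²)/((7 + 2*(-3*(-1)))*(44 + (7 + 2*(-3*(-1))))) = -(26 - 87*(7 + 2*3)³ - 2*(7 + 2*3)⁴ + 43*(7 + 2*3)²)/((7 + 2*3)*(44 + (7 + 2*3))) = -(26 - 87*(7 + 6)³ - 2*(7 + 6)⁴ + 43*(7 + 6)²)/((7 + 6)*(44 + (7 + 6))) = -(26 - 87*13³ - 2*13⁴ + 43*13²)/(13*(44 + 13)) = -(26 - 87*2197 - 2*28561 + 43*169)/(13*57) = -(26 - 191139 - 57122 + 7267)/(13*57) = -(-240968)/(13*57) = -1*(-18536/57) = 18536/57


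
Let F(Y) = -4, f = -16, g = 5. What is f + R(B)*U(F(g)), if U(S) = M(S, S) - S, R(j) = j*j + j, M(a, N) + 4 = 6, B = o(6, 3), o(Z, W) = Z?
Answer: 236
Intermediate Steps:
B = 6
M(a, N) = 2 (M(a, N) = -4 + 6 = 2)
R(j) = j + j² (R(j) = j² + j = j + j²)
U(S) = 2 - S
f + R(B)*U(F(g)) = -16 + (6*(1 + 6))*(2 - 1*(-4)) = -16 + (6*7)*(2 + 4) = -16 + 42*6 = -16 + 252 = 236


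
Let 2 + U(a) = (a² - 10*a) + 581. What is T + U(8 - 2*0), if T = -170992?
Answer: -170429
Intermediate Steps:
U(a) = 579 + a² - 10*a (U(a) = -2 + ((a² - 10*a) + 581) = -2 + (581 + a² - 10*a) = 579 + a² - 10*a)
T + U(8 - 2*0) = -170992 + (579 + (8 - 2*0)² - 10*(8 - 2*0)) = -170992 + (579 + (8 + 0)² - 10*(8 + 0)) = -170992 + (579 + 8² - 10*8) = -170992 + (579 + 64 - 80) = -170992 + 563 = -170429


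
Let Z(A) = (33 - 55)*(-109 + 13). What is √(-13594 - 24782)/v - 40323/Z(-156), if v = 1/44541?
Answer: -13441/704 + 267246*I*√1066 ≈ -19.092 + 8.7255e+6*I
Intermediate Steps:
v = 1/44541 ≈ 2.2451e-5
Z(A) = 2112 (Z(A) = -22*(-96) = 2112)
√(-13594 - 24782)/v - 40323/Z(-156) = √(-13594 - 24782)/(1/44541) - 40323/2112 = √(-38376)*44541 - 40323*1/2112 = (6*I*√1066)*44541 - 13441/704 = 267246*I*√1066 - 13441/704 = -13441/704 + 267246*I*√1066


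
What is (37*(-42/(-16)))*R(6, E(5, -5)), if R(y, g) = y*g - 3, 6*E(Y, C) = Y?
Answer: 777/4 ≈ 194.25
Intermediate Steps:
E(Y, C) = Y/6
R(y, g) = -3 + g*y (R(y, g) = g*y - 3 = -3 + g*y)
(37*(-42/(-16)))*R(6, E(5, -5)) = (37*(-42/(-16)))*(-3 + ((⅙)*5)*6) = (37*(-42*(-1/16)))*(-3 + (⅚)*6) = (37*(21/8))*(-3 + 5) = (777/8)*2 = 777/4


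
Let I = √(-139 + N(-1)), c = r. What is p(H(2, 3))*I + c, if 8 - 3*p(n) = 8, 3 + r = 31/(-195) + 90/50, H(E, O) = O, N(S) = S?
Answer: -53/39 ≈ -1.3590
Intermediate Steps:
r = -53/39 (r = -3 + (31/(-195) + 90/50) = -3 + (31*(-1/195) + 90*(1/50)) = -3 + (-31/195 + 9/5) = -3 + 64/39 = -53/39 ≈ -1.3590)
c = -53/39 ≈ -1.3590
p(n) = 0 (p(n) = 8/3 - ⅓*8 = 8/3 - 8/3 = 0)
I = 2*I*√35 (I = √(-139 - 1) = √(-140) = 2*I*√35 ≈ 11.832*I)
p(H(2, 3))*I + c = 0*(2*I*√35) - 53/39 = 0 - 53/39 = -53/39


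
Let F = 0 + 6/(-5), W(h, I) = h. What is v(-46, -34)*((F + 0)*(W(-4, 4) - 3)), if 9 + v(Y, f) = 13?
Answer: 168/5 ≈ 33.600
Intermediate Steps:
v(Y, f) = 4 (v(Y, f) = -9 + 13 = 4)
F = -6/5 (F = 0 - 1/5*6 = 0 - 6/5 = -6/5 ≈ -1.2000)
v(-46, -34)*((F + 0)*(W(-4, 4) - 3)) = 4*((-6/5 + 0)*(-4 - 3)) = 4*(-6/5*(-7)) = 4*(42/5) = 168/5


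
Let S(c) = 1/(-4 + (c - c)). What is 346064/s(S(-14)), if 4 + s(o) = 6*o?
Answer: -692128/11 ≈ -62921.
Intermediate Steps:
S(c) = -¼ (S(c) = 1/(-4 + 0) = 1/(-4) = -¼)
s(o) = -4 + 6*o
346064/s(S(-14)) = 346064/(-4 + 6*(-¼)) = 346064/(-4 - 3/2) = 346064/(-11/2) = 346064*(-2/11) = -692128/11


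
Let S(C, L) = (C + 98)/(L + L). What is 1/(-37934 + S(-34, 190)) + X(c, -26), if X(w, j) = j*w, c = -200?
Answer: 18739312705/3603714 ≈ 5200.0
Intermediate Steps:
S(C, L) = (98 + C)/(2*L) (S(C, L) = (98 + C)/((2*L)) = (98 + C)*(1/(2*L)) = (98 + C)/(2*L))
1/(-37934 + S(-34, 190)) + X(c, -26) = 1/(-37934 + (½)*(98 - 34)/190) - 26*(-200) = 1/(-37934 + (½)*(1/190)*64) + 5200 = 1/(-37934 + 16/95) + 5200 = 1/(-3603714/95) + 5200 = -95/3603714 + 5200 = 18739312705/3603714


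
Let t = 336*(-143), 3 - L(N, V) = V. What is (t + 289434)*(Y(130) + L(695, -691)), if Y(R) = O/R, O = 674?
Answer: 10970269542/65 ≈ 1.6877e+8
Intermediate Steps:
L(N, V) = 3 - V
t = -48048
Y(R) = 674/R
(t + 289434)*(Y(130) + L(695, -691)) = (-48048 + 289434)*(674/130 + (3 - 1*(-691))) = 241386*(674*(1/130) + (3 + 691)) = 241386*(337/65 + 694) = 241386*(45447/65) = 10970269542/65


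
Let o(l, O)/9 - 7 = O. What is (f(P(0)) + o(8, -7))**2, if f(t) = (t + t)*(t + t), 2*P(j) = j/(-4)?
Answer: 0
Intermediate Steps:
o(l, O) = 63 + 9*O
P(j) = -j/8 (P(j) = (j/(-4))/2 = (j*(-1/4))/2 = (-j/4)/2 = -j/8)
f(t) = 4*t**2 (f(t) = (2*t)*(2*t) = 4*t**2)
(f(P(0)) + o(8, -7))**2 = (4*(-1/8*0)**2 + (63 + 9*(-7)))**2 = (4*0**2 + (63 - 63))**2 = (4*0 + 0)**2 = (0 + 0)**2 = 0**2 = 0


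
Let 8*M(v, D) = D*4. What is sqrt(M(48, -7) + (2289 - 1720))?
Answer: sqrt(2262)/2 ≈ 23.780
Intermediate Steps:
M(v, D) = D/2 (M(v, D) = (D*4)/8 = (4*D)/8 = D/2)
sqrt(M(48, -7) + (2289 - 1720)) = sqrt((1/2)*(-7) + (2289 - 1720)) = sqrt(-7/2 + 569) = sqrt(1131/2) = sqrt(2262)/2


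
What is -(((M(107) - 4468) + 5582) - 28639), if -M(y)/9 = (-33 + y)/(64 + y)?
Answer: 523049/19 ≈ 27529.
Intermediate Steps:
M(y) = -9*(-33 + y)/(64 + y)
-(((M(107) - 4468) + 5582) - 28639) = -(((9*(33 - 1*107)/(64 + 107) - 4468) + 5582) - 28639) = -(((9*(33 - 107)/171 - 4468) + 5582) - 28639) = -(((9*(1/171)*(-74) - 4468) + 5582) - 28639) = -(((-74/19 - 4468) + 5582) - 28639) = -((-84966/19 + 5582) - 28639) = -(21092/19 - 28639) = -1*(-523049/19) = 523049/19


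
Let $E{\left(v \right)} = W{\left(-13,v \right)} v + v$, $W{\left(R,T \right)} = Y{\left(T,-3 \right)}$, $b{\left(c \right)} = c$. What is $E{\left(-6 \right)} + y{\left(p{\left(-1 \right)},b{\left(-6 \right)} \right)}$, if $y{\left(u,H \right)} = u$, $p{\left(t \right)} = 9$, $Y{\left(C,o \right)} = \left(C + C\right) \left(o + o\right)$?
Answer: $-429$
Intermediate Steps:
$Y{\left(C,o \right)} = 4 C o$ ($Y{\left(C,o \right)} = 2 C 2 o = 4 C o$)
$W{\left(R,T \right)} = - 12 T$ ($W{\left(R,T \right)} = 4 T \left(-3\right) = - 12 T$)
$E{\left(v \right)} = v - 12 v^{2}$ ($E{\left(v \right)} = - 12 v v + v = - 12 v^{2} + v = v - 12 v^{2}$)
$E{\left(-6 \right)} + y{\left(p{\left(-1 \right)},b{\left(-6 \right)} \right)} = - 6 \left(1 - -72\right) + 9 = - 6 \left(1 + 72\right) + 9 = \left(-6\right) 73 + 9 = -438 + 9 = -429$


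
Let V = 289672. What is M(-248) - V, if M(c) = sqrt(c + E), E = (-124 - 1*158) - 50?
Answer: -289672 + 2*I*sqrt(145) ≈ -2.8967e+5 + 24.083*I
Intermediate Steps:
E = -332 (E = (-124 - 158) - 50 = -282 - 50 = -332)
M(c) = sqrt(-332 + c) (M(c) = sqrt(c - 332) = sqrt(-332 + c))
M(-248) - V = sqrt(-332 - 248) - 1*289672 = sqrt(-580) - 289672 = 2*I*sqrt(145) - 289672 = -289672 + 2*I*sqrt(145)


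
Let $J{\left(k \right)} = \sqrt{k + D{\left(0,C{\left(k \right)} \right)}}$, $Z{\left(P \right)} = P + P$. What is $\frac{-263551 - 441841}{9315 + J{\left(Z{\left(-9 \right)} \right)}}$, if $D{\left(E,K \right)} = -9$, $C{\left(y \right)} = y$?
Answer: $- \frac{60840060}{803419} + \frac{176348 i \sqrt{3}}{7230771} \approx -75.726 + 0.042242 i$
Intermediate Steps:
$Z{\left(P \right)} = 2 P$
$J{\left(k \right)} = \sqrt{-9 + k}$ ($J{\left(k \right)} = \sqrt{k - 9} = \sqrt{-9 + k}$)
$\frac{-263551 - 441841}{9315 + J{\left(Z{\left(-9 \right)} \right)}} = \frac{-263551 - 441841}{9315 + \sqrt{-9 + 2 \left(-9\right)}} = - \frac{705392}{9315 + \sqrt{-9 - 18}} = - \frac{705392}{9315 + \sqrt{-27}} = - \frac{705392}{9315 + 3 i \sqrt{3}}$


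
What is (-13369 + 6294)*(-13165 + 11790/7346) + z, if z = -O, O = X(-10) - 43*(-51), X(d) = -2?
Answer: 342062188707/3673 ≈ 9.3129e+7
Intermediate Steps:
O = 2191 (O = -2 - 43*(-51) = -2 + 2193 = 2191)
z = -2191 (z = -1*2191 = -2191)
(-13369 + 6294)*(-13165 + 11790/7346) + z = (-13369 + 6294)*(-13165 + 11790/7346) - 2191 = -7075*(-13165 + 11790*(1/7346)) - 2191 = -7075*(-13165 + 5895/3673) - 2191 = -7075*(-48349150/3673) - 2191 = 342070236250/3673 - 2191 = 342062188707/3673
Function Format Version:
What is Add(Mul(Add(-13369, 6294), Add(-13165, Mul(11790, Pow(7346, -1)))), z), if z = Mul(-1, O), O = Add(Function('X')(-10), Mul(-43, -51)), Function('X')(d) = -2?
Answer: Rational(342062188707, 3673) ≈ 9.3129e+7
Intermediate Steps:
O = 2191 (O = Add(-2, Mul(-43, -51)) = Add(-2, 2193) = 2191)
z = -2191 (z = Mul(-1, 2191) = -2191)
Add(Mul(Add(-13369, 6294), Add(-13165, Mul(11790, Pow(7346, -1)))), z) = Add(Mul(Add(-13369, 6294), Add(-13165, Mul(11790, Pow(7346, -1)))), -2191) = Add(Mul(-7075, Add(-13165, Mul(11790, Rational(1, 7346)))), -2191) = Add(Mul(-7075, Add(-13165, Rational(5895, 3673))), -2191) = Add(Mul(-7075, Rational(-48349150, 3673)), -2191) = Add(Rational(342070236250, 3673), -2191) = Rational(342062188707, 3673)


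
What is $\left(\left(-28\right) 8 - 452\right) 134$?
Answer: $-90584$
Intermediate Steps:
$\left(\left(-28\right) 8 - 452\right) 134 = \left(-224 - 452\right) 134 = \left(-676\right) 134 = -90584$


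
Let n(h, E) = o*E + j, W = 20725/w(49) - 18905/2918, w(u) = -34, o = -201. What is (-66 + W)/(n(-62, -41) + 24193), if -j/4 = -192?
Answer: -8458289/411754603 ≈ -0.020542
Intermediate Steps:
j = 768 (j = -4*(-192) = 768)
W = -15279580/24803 (W = 20725/(-34) - 18905/2918 = 20725*(-1/34) - 18905*1/2918 = -20725/34 - 18905/2918 = -15279580/24803 ≈ -616.04)
n(h, E) = 768 - 201*E (n(h, E) = -201*E + 768 = 768 - 201*E)
(-66 + W)/(n(-62, -41) + 24193) = (-66 - 15279580/24803)/((768 - 201*(-41)) + 24193) = -16916578/(24803*((768 + 8241) + 24193)) = -16916578/(24803*(9009 + 24193)) = -16916578/24803/33202 = -16916578/24803*1/33202 = -8458289/411754603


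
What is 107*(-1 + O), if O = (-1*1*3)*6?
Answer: -2033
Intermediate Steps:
O = -18 (O = -1*3*6 = -3*6 = -18)
107*(-1 + O) = 107*(-1 - 18) = 107*(-19) = -2033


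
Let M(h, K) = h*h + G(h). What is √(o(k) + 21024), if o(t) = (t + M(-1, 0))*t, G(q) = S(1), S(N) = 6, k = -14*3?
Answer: √22494 ≈ 149.98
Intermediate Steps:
k = -42
G(q) = 6
M(h, K) = 6 + h² (M(h, K) = h*h + 6 = h² + 6 = 6 + h²)
o(t) = t*(7 + t) (o(t) = (t + (6 + (-1)²))*t = (t + (6 + 1))*t = (t + 7)*t = (7 + t)*t = t*(7 + t))
√(o(k) + 21024) = √(-42*(7 - 42) + 21024) = √(-42*(-35) + 21024) = √(1470 + 21024) = √22494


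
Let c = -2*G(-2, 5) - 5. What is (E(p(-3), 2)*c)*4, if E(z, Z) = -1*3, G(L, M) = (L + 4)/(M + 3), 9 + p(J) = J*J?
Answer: 66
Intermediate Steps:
p(J) = -9 + J² (p(J) = -9 + J*J = -9 + J²)
G(L, M) = (4 + L)/(3 + M)
E(z, Z) = -3
c = -11/2 (c = -2*(4 - 2)/(3 + 5) - 5 = -2*2/8 - 5 = -2/4 - 5 = -2*¼ - 5 = -½ - 5 = -11/2 ≈ -5.5000)
(E(p(-3), 2)*c)*4 = -3*(-11/2)*4 = (33/2)*4 = 66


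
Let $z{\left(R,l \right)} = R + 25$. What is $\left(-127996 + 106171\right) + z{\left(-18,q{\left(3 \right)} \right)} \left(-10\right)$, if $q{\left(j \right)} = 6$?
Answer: $-21895$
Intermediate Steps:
$z{\left(R,l \right)} = 25 + R$
$\left(-127996 + 106171\right) + z{\left(-18,q{\left(3 \right)} \right)} \left(-10\right) = \left(-127996 + 106171\right) + \left(25 - 18\right) \left(-10\right) = -21825 + 7 \left(-10\right) = -21825 - 70 = -21895$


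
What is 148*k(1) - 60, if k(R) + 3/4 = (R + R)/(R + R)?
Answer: -23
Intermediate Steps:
k(R) = ¼ (k(R) = -¾ + (R + R)/(R + R) = -¾ + (2*R)/((2*R)) = -¾ + (2*R)*(1/(2*R)) = -¾ + 1 = ¼)
148*k(1) - 60 = 148*(¼) - 60 = 37 - 60 = -23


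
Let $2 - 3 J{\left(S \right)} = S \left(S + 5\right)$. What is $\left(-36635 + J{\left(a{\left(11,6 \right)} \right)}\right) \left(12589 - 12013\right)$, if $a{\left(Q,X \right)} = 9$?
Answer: $-21125568$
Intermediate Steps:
$J{\left(S \right)} = \frac{2}{3} - \frac{S \left(5 + S\right)}{3}$ ($J{\left(S \right)} = \frac{2}{3} - \frac{S \left(S + 5\right)}{3} = \frac{2}{3} - \frac{S \left(5 + S\right)}{3}$)
$\left(-36635 + J{\left(a{\left(11,6 \right)} \right)}\right) \left(12589 - 12013\right) = \left(-36635 - \left(\frac{43}{3} + 27\right)\right) \left(12589 - 12013\right) = \left(-36635 - \frac{124}{3}\right) 576 = \left(- \frac{110029}{3}\right) 576 = -21125568$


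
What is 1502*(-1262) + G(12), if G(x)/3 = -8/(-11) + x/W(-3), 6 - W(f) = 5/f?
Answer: -479565832/253 ≈ -1.8955e+6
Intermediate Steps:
W(f) = 6 - 5/f
G(x) = 24/11 + 9*x/23 (G(x) = 3*(-8/(-11) + x/(6 - 5/(-3))) = 3*(-8*(-1/11) + x/(6 - 5*(-⅓))) = 3*(8/11 + x/(6 + 5/3)) = 3*(8/11 + x/(23/3)) = 3*(8/11 + x*(3/23)) = 3*(8/11 + 3*x/23) = 24/11 + 9*x/23)
1502*(-1262) + G(12) = 1502*(-1262) + (24/11 + (9/23)*12) = -1895524 + (24/11 + 108/23) = -1895524 + 1740/253 = -479565832/253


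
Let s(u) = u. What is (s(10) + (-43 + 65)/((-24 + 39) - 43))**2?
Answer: 16641/196 ≈ 84.903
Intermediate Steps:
(s(10) + (-43 + 65)/((-24 + 39) - 43))**2 = (10 + (-43 + 65)/((-24 + 39) - 43))**2 = (10 + 22/(15 - 43))**2 = (10 + 22/(-28))**2 = (10 + 22*(-1/28))**2 = (10 - 11/14)**2 = (129/14)**2 = 16641/196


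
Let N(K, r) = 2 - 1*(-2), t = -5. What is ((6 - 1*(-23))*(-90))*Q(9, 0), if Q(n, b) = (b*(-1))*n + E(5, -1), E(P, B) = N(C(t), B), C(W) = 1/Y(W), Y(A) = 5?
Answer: -10440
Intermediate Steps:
C(W) = 1/5
N(K, r) = 4 (N(K, r) = 2 + 2 = 4)
E(P, B) = 4
Q(n, b) = 4 - b*n (Q(n, b) = (b*(-1))*n + 4 = (-b)*n + 4 = -b*n + 4 = 4 - b*n)
((6 - 1*(-23))*(-90))*Q(9, 0) = ((6 - 1*(-23))*(-90))*(4 - 1*0*9) = ((6 + 23)*(-90))*(4 + 0) = (29*(-90))*4 = -2610*4 = -10440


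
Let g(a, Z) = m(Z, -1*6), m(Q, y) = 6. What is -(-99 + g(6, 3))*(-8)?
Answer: -744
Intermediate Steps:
g(a, Z) = 6
-(-99 + g(6, 3))*(-8) = -(-99 + 6)*(-8) = -(-93)*(-8) = -1*744 = -744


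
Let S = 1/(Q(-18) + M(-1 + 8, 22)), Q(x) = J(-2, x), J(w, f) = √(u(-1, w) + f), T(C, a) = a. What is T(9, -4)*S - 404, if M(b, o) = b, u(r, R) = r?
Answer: 4*(-101*√19 + 708*I)/(√19 - 7*I) ≈ -404.41 + 0.25641*I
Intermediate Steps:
J(w, f) = √(-1 + f)
Q(x) = √(-1 + x)
S = 1/(7 + I*√19) (S = 1/(√(-1 - 18) + (-1 + 8)) = 1/(√(-19) + 7) = 1/(I*√19 + 7) = 1/(7 + I*√19) ≈ 0.10294 - 0.064101*I)
T(9, -4)*S - 404 = -4*(7/68 - I*√19/68) - 404 = (-7/17 + I*√19/17) - 404 = -6875/17 + I*√19/17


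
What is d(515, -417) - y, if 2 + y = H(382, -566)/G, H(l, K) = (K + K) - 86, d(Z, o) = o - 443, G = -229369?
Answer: -28114260/32767 ≈ -858.00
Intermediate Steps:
d(Z, o) = -443 + o
H(l, K) = -86 + 2*K (H(l, K) = 2*K - 86 = -86 + 2*K)
y = -65360/32767 (y = -2 + (-86 + 2*(-566))/(-229369) = -2 + (-86 - 1132)*(-1/229369) = -2 - 1218*(-1/229369) = -2 + 174/32767 = -65360/32767 ≈ -1.9947)
d(515, -417) - y = (-443 - 417) - 1*(-65360/32767) = -860 + 65360/32767 = -28114260/32767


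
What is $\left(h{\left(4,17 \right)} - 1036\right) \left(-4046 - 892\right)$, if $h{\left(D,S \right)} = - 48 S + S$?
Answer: $9061230$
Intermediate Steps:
$h{\left(D,S \right)} = - 47 S$
$\left(h{\left(4,17 \right)} - 1036\right) \left(-4046 - 892\right) = \left(\left(-47\right) 17 - 1036\right) \left(-4046 - 892\right) = \left(-799 - 1036\right) \left(-4938\right) = \left(-1835\right) \left(-4938\right) = 9061230$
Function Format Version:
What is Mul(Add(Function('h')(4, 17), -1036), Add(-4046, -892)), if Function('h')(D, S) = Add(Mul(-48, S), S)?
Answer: 9061230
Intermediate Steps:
Function('h')(D, S) = Mul(-47, S)
Mul(Add(Function('h')(4, 17), -1036), Add(-4046, -892)) = Mul(Add(Mul(-47, 17), -1036), Add(-4046, -892)) = Mul(Add(-799, -1036), -4938) = Mul(-1835, -4938) = 9061230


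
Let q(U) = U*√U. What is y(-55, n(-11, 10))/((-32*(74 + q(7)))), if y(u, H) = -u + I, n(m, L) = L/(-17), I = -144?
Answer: 3293/82128 - 623*√7/164256 ≈ 0.030061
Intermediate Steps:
n(m, L) = -L/17 (n(m, L) = L*(-1/17) = -L/17)
q(U) = U^(3/2)
y(u, H) = -144 - u (y(u, H) = -u - 144 = -144 - u)
y(-55, n(-11, 10))/((-32*(74 + q(7)))) = (-144 - 1*(-55))/((-32*(74 + 7^(3/2)))) = (-144 + 55)/((-32*(74 + 7*√7))) = -89/(-2368 - 224*√7)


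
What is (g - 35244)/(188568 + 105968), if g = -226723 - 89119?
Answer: -175543/147268 ≈ -1.1920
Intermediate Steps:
g = -315842
(g - 35244)/(188568 + 105968) = (-315842 - 35244)/(188568 + 105968) = -351086/294536 = -351086*1/294536 = -175543/147268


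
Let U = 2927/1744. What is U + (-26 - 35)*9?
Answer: -954529/1744 ≈ -547.32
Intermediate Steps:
U = 2927/1744 (U = 2927*(1/1744) = 2927/1744 ≈ 1.6783)
U + (-26 - 35)*9 = 2927/1744 + (-26 - 35)*9 = 2927/1744 - 61*9 = 2927/1744 - 549 = -954529/1744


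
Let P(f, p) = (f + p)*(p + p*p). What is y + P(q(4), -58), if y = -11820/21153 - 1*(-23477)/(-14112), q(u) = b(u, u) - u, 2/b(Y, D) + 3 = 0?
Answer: -20615002174919/99503712 ≈ -2.0718e+5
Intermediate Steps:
b(Y, D) = -2/3 (b(Y, D) = 2/(-3 + 0) = 2/(-3) = 2*(-1/3) = -2/3)
q(u) = -2/3 - u
P(f, p) = (f + p)*(p + p**2)
y = -221137607/99503712 (y = -11820*1/21153 + 23477*(-1/14112) = -3940/7051 - 23477/14112 = -221137607/99503712 ≈ -2.2224)
y + P(q(4), -58) = -221137607/99503712 - 58*((-2/3 - 1*4) - 58 + (-58)**2 + (-2/3 - 1*4)*(-58)) = -221137607/99503712 - 58*((-2/3 - 4) - 58 + 3364 + (-2/3 - 4)*(-58)) = -221137607/99503712 - 58*(-14/3 - 58 + 3364 - 14/3*(-58)) = -221137607/99503712 - 58*(-14/3 - 58 + 3364 + 812/3) = -221137607/99503712 - 58*3572 = -221137607/99503712 - 207176 = -20615002174919/99503712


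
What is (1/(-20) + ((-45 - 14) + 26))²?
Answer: 436921/400 ≈ 1092.3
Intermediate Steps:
(1/(-20) + ((-45 - 14) + 26))² = (-1/20 + (-59 + 26))² = (-1/20 - 33)² = (-661/20)² = 436921/400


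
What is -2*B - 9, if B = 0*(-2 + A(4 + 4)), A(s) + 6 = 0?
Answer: -9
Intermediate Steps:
A(s) = -6 (A(s) = -6 + 0 = -6)
B = 0 (B = 0*(-2 - 6) = 0*(-8) = 0)
-2*B - 9 = -2*0 - 9 = 0 - 9 = -9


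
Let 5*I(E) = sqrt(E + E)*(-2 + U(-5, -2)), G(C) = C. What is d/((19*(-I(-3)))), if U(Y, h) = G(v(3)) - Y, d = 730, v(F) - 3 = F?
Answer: 1825*I*sqrt(6)/513 ≈ 8.7141*I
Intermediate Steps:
v(F) = 3 + F
U(Y, h) = 6 - Y (U(Y, h) = (3 + 3) - Y = 6 - Y)
I(E) = 9*sqrt(2)*sqrt(E)/5 (I(E) = (sqrt(E + E)*(-2 + (6 - 1*(-5))))/5 = (sqrt(2*E)*(-2 + (6 + 5)))/5 = ((sqrt(2)*sqrt(E))*(-2 + 11))/5 = ((sqrt(2)*sqrt(E))*9)/5 = (9*sqrt(2)*sqrt(E))/5 = 9*sqrt(2)*sqrt(E)/5)
d/((19*(-I(-3)))) = 730/((19*(-9*sqrt(2)*sqrt(-3)/5))) = 730/((19*(-9*sqrt(2)*I*sqrt(3)/5))) = 730/((19*(-9*I*sqrt(6)/5))) = 730/((-171*I*sqrt(6)/5)) = 730*(5*I*sqrt(6)/1026) = 1825*I*sqrt(6)/513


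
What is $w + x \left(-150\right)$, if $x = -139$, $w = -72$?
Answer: $20778$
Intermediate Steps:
$w + x \left(-150\right) = -72 - -20850 = -72 + 20850 = 20778$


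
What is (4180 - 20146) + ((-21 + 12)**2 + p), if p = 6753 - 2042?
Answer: -11174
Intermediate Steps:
p = 4711
(4180 - 20146) + ((-21 + 12)**2 + p) = (4180 - 20146) + ((-21 + 12)**2 + 4711) = -15966 + ((-9)**2 + 4711) = -15966 + (81 + 4711) = -15966 + 4792 = -11174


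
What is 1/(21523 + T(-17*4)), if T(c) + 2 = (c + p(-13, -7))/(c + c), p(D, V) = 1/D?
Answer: 1768/38050013 ≈ 4.6465e-5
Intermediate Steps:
T(c) = -2 + (-1/13 + c)/(2*c) (T(c) = -2 + (c + 1/(-13))/(c + c) = -2 + (c - 1/13)/((2*c)) = -2 + (-1/13 + c)*(1/(2*c)) = -2 + (-1/13 + c)/(2*c))
1/(21523 + T(-17*4)) = 1/(21523 + (-1 - (-663)*4)/(26*((-17*4)))) = 1/(21523 + (1/26)*(-1 - 39*(-68))/(-68)) = 1/(21523 + (1/26)*(-1/68)*(-1 + 2652)) = 1/(21523 + (1/26)*(-1/68)*2651) = 1/(21523 - 2651/1768) = 1/(38050013/1768) = 1768/38050013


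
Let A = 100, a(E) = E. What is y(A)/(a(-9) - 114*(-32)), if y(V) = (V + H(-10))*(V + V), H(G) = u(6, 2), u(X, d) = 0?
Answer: 20000/3639 ≈ 5.4960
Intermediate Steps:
H(G) = 0
y(V) = 2*V² (y(V) = (V + 0)*(V + V) = V*(2*V) = 2*V²)
y(A)/(a(-9) - 114*(-32)) = (2*100²)/(-9 - 114*(-32)) = (2*10000)/(-9 + 3648) = 20000/3639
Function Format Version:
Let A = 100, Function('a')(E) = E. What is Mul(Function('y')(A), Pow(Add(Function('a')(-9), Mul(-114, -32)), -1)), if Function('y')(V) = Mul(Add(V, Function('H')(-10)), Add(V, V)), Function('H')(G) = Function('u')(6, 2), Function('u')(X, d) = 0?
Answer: Rational(20000, 3639) ≈ 5.4960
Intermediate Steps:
Function('H')(G) = 0
Function('y')(V) = Mul(2, Pow(V, 2)) (Function('y')(V) = Mul(Add(V, 0), Add(V, V)) = Mul(V, Mul(2, V)) = Mul(2, Pow(V, 2)))
Mul(Function('y')(A), Pow(Add(Function('a')(-9), Mul(-114, -32)), -1)) = Mul(Mul(2, Pow(100, 2)), Pow(Add(-9, Mul(-114, -32)), -1)) = Mul(Mul(2, 10000), Pow(Add(-9, 3648), -1)) = Mul(20000, Pow(3639, -1)) = Mul(20000, Rational(1, 3639)) = Rational(20000, 3639)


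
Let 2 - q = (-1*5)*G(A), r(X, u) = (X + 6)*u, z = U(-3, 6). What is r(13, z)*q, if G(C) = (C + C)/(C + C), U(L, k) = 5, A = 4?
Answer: 665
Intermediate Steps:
z = 5
G(C) = 1 (G(C) = (2*C)/((2*C)) = (2*C)*(1/(2*C)) = 1)
r(X, u) = u*(6 + X) (r(X, u) = (6 + X)*u = u*(6 + X))
q = 7 (q = 2 - (-1*5) = 2 - (-5) = 2 - 1*(-5) = 2 + 5 = 7)
r(13, z)*q = (5*(6 + 13))*7 = (5*19)*7 = 95*7 = 665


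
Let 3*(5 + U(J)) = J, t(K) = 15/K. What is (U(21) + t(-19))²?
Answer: 529/361 ≈ 1.4654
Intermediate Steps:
U(J) = -5 + J/3
(U(21) + t(-19))² = ((-5 + (⅓)*21) + 15/(-19))² = ((-5 + 7) + 15*(-1/19))² = (2 - 15/19)² = (23/19)² = 529/361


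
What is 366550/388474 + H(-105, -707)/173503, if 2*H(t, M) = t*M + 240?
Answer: 78063325225/67401404422 ≈ 1.1582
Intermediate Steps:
H(t, M) = 120 + M*t/2 (H(t, M) = (t*M + 240)/2 = (M*t + 240)/2 = (240 + M*t)/2 = 120 + M*t/2)
366550/388474 + H(-105, -707)/173503 = 366550/388474 + (120 + (½)*(-707)*(-105))/173503 = 366550*(1/388474) + (120 + 74235/2)*(1/173503) = 183275/194237 + (74475/2)*(1/173503) = 183275/194237 + 74475/347006 = 78063325225/67401404422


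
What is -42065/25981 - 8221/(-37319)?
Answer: -1356233934/969584939 ≈ -1.3988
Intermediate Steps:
-42065/25981 - 8221/(-37319) = -42065*1/25981 - 8221*(-1/37319) = -42065/25981 + 8221/37319 = -1356233934/969584939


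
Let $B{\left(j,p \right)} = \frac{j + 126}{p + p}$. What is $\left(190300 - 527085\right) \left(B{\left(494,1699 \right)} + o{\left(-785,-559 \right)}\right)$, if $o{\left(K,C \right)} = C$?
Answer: $\frac{319754119335}{1699} \approx 1.882 \cdot 10^{8}$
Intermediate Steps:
$B{\left(j,p \right)} = \frac{126 + j}{2 p}$
$\left(190300 - 527085\right) \left(B{\left(494,1699 \right)} + o{\left(-785,-559 \right)}\right) = \left(190300 - 527085\right) \left(\frac{126 + 494}{2 \cdot 1699} - 559\right) = - 336785 \left(\frac{1}{2} \cdot \frac{1}{1699} \cdot 620 - 559\right) = - 336785 \left(\frac{310}{1699} - 559\right) = \left(-336785\right) \left(- \frac{949431}{1699}\right) = \frac{319754119335}{1699}$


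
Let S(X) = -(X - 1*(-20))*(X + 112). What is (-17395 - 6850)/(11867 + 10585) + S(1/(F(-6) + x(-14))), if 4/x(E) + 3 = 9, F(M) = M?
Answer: -3184756949/1436928 ≈ -2216.4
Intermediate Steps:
x(E) = ⅔ (x(E) = 4/(-3 + 9) = 4/6 = 4*(⅙) = ⅔)
S(X) = -(20 + X)*(112 + X) (S(X) = -(X + 20)*(112 + X) = -(20 + X)*(112 + X))
(-17395 - 6850)/(11867 + 10585) + S(1/(F(-6) + x(-14))) = (-17395 - 6850)/(11867 + 10585) + (-2240 - (1/(-6 + ⅔))² - 132/(-6 + ⅔)) = -24245/22452 + (-2240 - (1/(-16/3))² - 132/(-16/3)) = -24245*1/22452 + (-2240 - (-3/16)² - 132*(-3/16)) = -24245/22452 + (-2240 - 1*9/256 + 99/4) = -24245/22452 + (-2240 - 9/256 + 99/4) = -24245/22452 - 567113/256 = -3184756949/1436928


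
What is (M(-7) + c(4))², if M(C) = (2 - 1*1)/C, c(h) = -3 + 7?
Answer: 729/49 ≈ 14.878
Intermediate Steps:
c(h) = 4
M(C) = 1/C (M(C) = (2 - 1)/C = 1/C)
(M(-7) + c(4))² = (1/(-7) + 4)² = (-⅐ + 4)² = (27/7)² = 729/49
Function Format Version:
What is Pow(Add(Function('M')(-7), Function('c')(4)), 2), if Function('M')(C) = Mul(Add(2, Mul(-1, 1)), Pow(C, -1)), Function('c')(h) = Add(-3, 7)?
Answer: Rational(729, 49) ≈ 14.878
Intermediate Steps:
Function('c')(h) = 4
Function('M')(C) = Pow(C, -1) (Function('M')(C) = Mul(Add(2, -1), Pow(C, -1)) = Mul(1, Pow(C, -1)) = Pow(C, -1))
Pow(Add(Function('M')(-7), Function('c')(4)), 2) = Pow(Add(Pow(-7, -1), 4), 2) = Pow(Add(Rational(-1, 7), 4), 2) = Pow(Rational(27, 7), 2) = Rational(729, 49)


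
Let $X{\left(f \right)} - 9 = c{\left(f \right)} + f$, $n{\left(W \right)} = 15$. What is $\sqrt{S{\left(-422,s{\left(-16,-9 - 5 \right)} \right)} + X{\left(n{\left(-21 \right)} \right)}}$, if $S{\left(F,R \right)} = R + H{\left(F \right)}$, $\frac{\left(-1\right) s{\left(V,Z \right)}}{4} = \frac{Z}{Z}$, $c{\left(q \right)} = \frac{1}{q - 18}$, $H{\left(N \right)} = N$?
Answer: $\frac{i \sqrt{3621}}{3} \approx 20.058 i$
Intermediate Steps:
$c{\left(q \right)} = \frac{1}{-18 + q}$
$s{\left(V,Z \right)} = -4$ ($s{\left(V,Z \right)} = - 4 \frac{Z}{Z} = \left(-4\right) 1 = -4$)
$X{\left(f \right)} = 9 + f + \frac{1}{-18 + f}$ ($X{\left(f \right)} = 9 + \left(\frac{1}{-18 + f} + f\right) = 9 + \left(f + \frac{1}{-18 + f}\right) = 9 + f + \frac{1}{-18 + f}$)
$S{\left(F,R \right)} = F + R$ ($S{\left(F,R \right)} = R + F = F + R$)
$\sqrt{S{\left(-422,s{\left(-16,-9 - 5 \right)} \right)} + X{\left(n{\left(-21 \right)} \right)}} = \sqrt{\left(-422 - 4\right) + \frac{1 + \left(-18 + 15\right) \left(9 + 15\right)}{-18 + 15}} = \sqrt{-426 + \frac{1 - 72}{-3}} = \sqrt{-426 - \frac{1 - 72}{3}} = \sqrt{-426 - - \frac{71}{3}} = \sqrt{-426 + \frac{71}{3}} = \sqrt{- \frac{1207}{3}} = \frac{i \sqrt{3621}}{3}$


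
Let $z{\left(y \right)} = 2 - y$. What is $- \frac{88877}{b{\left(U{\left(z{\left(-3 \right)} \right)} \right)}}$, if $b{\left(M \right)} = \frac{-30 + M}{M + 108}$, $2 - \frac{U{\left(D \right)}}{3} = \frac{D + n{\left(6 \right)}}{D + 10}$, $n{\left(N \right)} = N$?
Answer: $\frac{49682243}{131} \approx 3.7925 \cdot 10^{5}$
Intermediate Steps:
$U{\left(D \right)} = 6 - \frac{3 \left(6 + D\right)}{10 + D}$ ($U{\left(D \right)} = 6 - 3 \frac{D + 6}{D + 10} = 6 - 3 \frac{6 + D}{10 + D} = 6 - \frac{3 \left(6 + D\right)}{10 + D}$)
$b{\left(M \right)} = \frac{-30 + M}{108 + M}$
$- \frac{88877}{b{\left(U{\left(z{\left(-3 \right)} \right)} \right)}} = - \frac{88877}{\frac{1}{108 + \frac{3 \left(14 + \left(2 - -3\right)\right)}{10 + \left(2 - -3\right)}} \left(-30 + \frac{3 \left(14 + \left(2 - -3\right)\right)}{10 + \left(2 - -3\right)}\right)} = - \frac{88877}{\frac{1}{108 + \frac{3 \left(14 + \left(2 + 3\right)\right)}{10 + \left(2 + 3\right)}} \left(-30 + \frac{3 \left(14 + \left(2 + 3\right)\right)}{10 + \left(2 + 3\right)}\right)} = - \frac{88877}{\frac{1}{108 + \frac{3 \left(14 + 5\right)}{10 + 5}} \left(-30 + \frac{3 \left(14 + 5\right)}{10 + 5}\right)} = - \frac{88877}{\frac{1}{108 + 3 \cdot \frac{1}{15} \cdot 19} \left(-30 + 3 \cdot \frac{1}{15} \cdot 19\right)} = - \frac{88877}{\frac{1}{108 + \frac{19}{5}} \left(-30 + \frac{19}{5}\right)} = - \frac{88877}{\frac{1}{\frac{559}{5}} \left(- \frac{131}{5}\right)} = - \frac{88877}{\frac{5}{559} \left(- \frac{131}{5}\right)} = - \frac{88877}{- \frac{131}{559}} = \left(-88877\right) \left(- \frac{559}{131}\right) = \frac{49682243}{131}$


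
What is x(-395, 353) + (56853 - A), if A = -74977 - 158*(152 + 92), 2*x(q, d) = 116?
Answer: 170440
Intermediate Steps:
x(q, d) = 58 (x(q, d) = (½)*116 = 58)
A = -113529 (A = -74977 - 158*244 = -74977 - 1*38552 = -74977 - 38552 = -113529)
x(-395, 353) + (56853 - A) = 58 + (56853 - 1*(-113529)) = 58 + (56853 + 113529) = 58 + 170382 = 170440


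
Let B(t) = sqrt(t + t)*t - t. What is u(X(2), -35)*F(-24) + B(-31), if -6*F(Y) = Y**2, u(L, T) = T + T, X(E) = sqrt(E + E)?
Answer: 6751 - 31*I*sqrt(62) ≈ 6751.0 - 244.09*I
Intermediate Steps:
X(E) = sqrt(2)*sqrt(E) (X(E) = sqrt(2*E) = sqrt(2)*sqrt(E))
u(L, T) = 2*T
F(Y) = -Y**2/6
B(t) = -t + sqrt(2)*t**(3/2) (B(t) = sqrt(2*t)*t - t = (sqrt(2)*sqrt(t))*t - t = sqrt(2)*t**(3/2) - t = -t + sqrt(2)*t**(3/2))
u(X(2), -35)*F(-24) + B(-31) = (2*(-35))*(-1/6*(-24)**2) + (-1*(-31) + sqrt(2)*(-31)**(3/2)) = -(-35)*576/3 + (31 + sqrt(2)*(-31*I*sqrt(31))) = -70*(-96) + (31 - 31*I*sqrt(62)) = 6720 + (31 - 31*I*sqrt(62)) = 6751 - 31*I*sqrt(62)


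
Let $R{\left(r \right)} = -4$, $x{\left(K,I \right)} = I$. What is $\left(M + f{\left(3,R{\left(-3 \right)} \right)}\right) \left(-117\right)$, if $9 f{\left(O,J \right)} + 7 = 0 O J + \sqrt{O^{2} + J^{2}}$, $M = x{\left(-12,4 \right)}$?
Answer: $-442$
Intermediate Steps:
$M = 4$
$f{\left(O,J \right)} = - \frac{7}{9} + \frac{\sqrt{J^{2} + O^{2}}}{9}$ ($f{\left(O,J \right)} = - \frac{7}{9} + \frac{0 O J + \sqrt{O^{2} + J^{2}}}{9} = - \frac{7}{9} + \frac{0 J + \sqrt{J^{2} + O^{2}}}{9} = - \frac{7}{9} + \frac{0 + \sqrt{J^{2} + O^{2}}}{9} = - \frac{7}{9} + \frac{\sqrt{J^{2} + O^{2}}}{9}$)
$\left(M + f{\left(3,R{\left(-3 \right)} \right)}\right) \left(-117\right) = \left(4 - \left(\frac{7}{9} - \frac{\sqrt{\left(-4\right)^{2} + 3^{2}}}{9}\right)\right) \left(-117\right) = \left(4 - \left(\frac{7}{9} - \frac{\sqrt{16 + 9}}{9}\right)\right) \left(-117\right) = \left(4 - \left(\frac{7}{9} - \frac{\sqrt{25}}{9}\right)\right) \left(-117\right) = \left(4 + \left(- \frac{7}{9} + \frac{1}{9} \cdot 5\right)\right) \left(-117\right) = \left(4 + \left(- \frac{7}{9} + \frac{5}{9}\right)\right) \left(-117\right) = \left(4 - \frac{2}{9}\right) \left(-117\right) = \frac{34}{9} \left(-117\right) = -442$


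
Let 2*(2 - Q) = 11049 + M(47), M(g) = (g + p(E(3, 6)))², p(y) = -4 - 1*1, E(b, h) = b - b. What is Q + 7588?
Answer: 2367/2 ≈ 1183.5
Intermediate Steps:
E(b, h) = 0
p(y) = -5 (p(y) = -4 - 1 = -5)
M(g) = (-5 + g)² (M(g) = (g - 5)² = (-5 + g)²)
Q = -12809/2 (Q = 2 - (11049 + (-5 + 47)²)/2 = 2 - (11049 + 42²)/2 = 2 - (11049 + 1764)/2 = 2 - ½*12813 = 2 - 12813/2 = -12809/2 ≈ -6404.5)
Q + 7588 = -12809/2 + 7588 = 2367/2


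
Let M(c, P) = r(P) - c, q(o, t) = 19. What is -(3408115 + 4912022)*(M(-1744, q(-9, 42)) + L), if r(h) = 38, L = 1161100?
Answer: -9675337554834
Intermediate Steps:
M(c, P) = 38 - c
-(3408115 + 4912022)*(M(-1744, q(-9, 42)) + L) = -(3408115 + 4912022)*((38 - 1*(-1744)) + 1161100) = -8320137*((38 + 1744) + 1161100) = -8320137*(1782 + 1161100) = -8320137*1162882 = -1*9675337554834 = -9675337554834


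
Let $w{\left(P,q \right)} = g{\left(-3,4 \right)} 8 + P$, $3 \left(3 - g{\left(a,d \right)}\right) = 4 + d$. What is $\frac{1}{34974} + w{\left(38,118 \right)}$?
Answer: $\frac{1422277}{34974} \approx 40.667$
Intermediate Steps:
$g{\left(a,d \right)} = \frac{5}{3} - \frac{d}{3}$ ($g{\left(a,d \right)} = 3 - \frac{4 + d}{3} = 3 - \left(\frac{4}{3} + \frac{d}{3}\right) = \frac{5}{3} - \frac{d}{3}$)
$w{\left(P,q \right)} = \frac{8}{3} + P$ ($w{\left(P,q \right)} = \left(\frac{5}{3} - \frac{4}{3}\right) 8 + P = \frac{1}{3} \cdot 8 + P = \frac{8}{3} + P$)
$\frac{1}{34974} + w{\left(38,118 \right)} = \frac{1}{34974} + \left(\frac{8}{3} + 38\right) = \frac{1}{34974} + \frac{122}{3} = \frac{1422277}{34974}$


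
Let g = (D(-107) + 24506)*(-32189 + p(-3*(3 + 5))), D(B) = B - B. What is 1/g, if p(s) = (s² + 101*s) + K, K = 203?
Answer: -1/829136004 ≈ -1.2061e-9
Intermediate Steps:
D(B) = 0
p(s) = 203 + s² + 101*s (p(s) = (s² + 101*s) + 203 = 203 + s² + 101*s)
g = -829136004 (g = (0 + 24506)*(-32189 + (203 + (-3*(3 + 5))² + 101*(-3*(3 + 5)))) = 24506*(-32189 + (203 + (-3*8)² + 101*(-3*8))) = 24506*(-32189 + (203 + (-24)² + 101*(-24))) = 24506*(-32189 + (203 + 576 - 2424)) = 24506*(-32189 - 1645) = 24506*(-33834) = -829136004)
1/g = 1/(-829136004) = -1/829136004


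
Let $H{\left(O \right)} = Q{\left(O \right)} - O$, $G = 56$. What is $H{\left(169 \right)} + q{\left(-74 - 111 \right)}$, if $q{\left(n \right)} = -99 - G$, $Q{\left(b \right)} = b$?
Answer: $-155$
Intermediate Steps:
$H{\left(O \right)} = 0$ ($H{\left(O \right)} = O - O = 0$)
$q{\left(n \right)} = -155$ ($q{\left(n \right)} = -99 - 56 = -155$)
$H{\left(169 \right)} + q{\left(-74 - 111 \right)} = 0 - 155 = -155$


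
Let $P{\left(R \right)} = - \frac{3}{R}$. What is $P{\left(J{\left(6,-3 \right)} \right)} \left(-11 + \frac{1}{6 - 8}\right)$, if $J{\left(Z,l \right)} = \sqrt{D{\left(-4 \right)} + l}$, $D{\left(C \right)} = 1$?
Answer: $- \frac{69 i \sqrt{2}}{4} \approx - 24.395 i$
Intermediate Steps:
$J{\left(Z,l \right)} = \sqrt{1 + l}$
$P{\left(J{\left(6,-3 \right)} \right)} \left(-11 + \frac{1}{6 - 8}\right) = - \frac{3}{\sqrt{1 - 3}} \left(-11 + \frac{1}{6 - 8}\right) = - \frac{3}{\sqrt{-2}} \left(-11 + \frac{1}{-2}\right) = - \frac{3}{i \sqrt{2}} \left(-11 - \frac{1}{2}\right) = - 3 \left(- \frac{i \sqrt{2}}{2}\right) \left(- \frac{23}{2}\right) = \frac{3 i \sqrt{2}}{2} \left(- \frac{23}{2}\right) = - \frac{69 i \sqrt{2}}{4}$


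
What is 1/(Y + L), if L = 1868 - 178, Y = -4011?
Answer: -1/2321 ≈ -0.00043085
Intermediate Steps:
L = 1690
1/(Y + L) = 1/(-4011 + 1690) = 1/(-2321) = -1/2321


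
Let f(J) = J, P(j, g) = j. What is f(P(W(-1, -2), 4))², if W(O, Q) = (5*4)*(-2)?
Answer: 1600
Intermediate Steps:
W(O, Q) = -40 (W(O, Q) = 20*(-2) = -40)
f(P(W(-1, -2), 4))² = (-40)² = 1600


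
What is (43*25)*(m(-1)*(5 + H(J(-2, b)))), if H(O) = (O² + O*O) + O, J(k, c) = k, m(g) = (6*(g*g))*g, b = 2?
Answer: -70950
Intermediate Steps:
m(g) = 6*g³ (m(g) = (6*g²)*g = 6*g³)
H(O) = O + 2*O² (H(O) = (O² + O²) + O = 2*O² + O = O + 2*O²)
(43*25)*(m(-1)*(5 + H(J(-2, b)))) = (43*25)*((6*(-1)³)*(5 - 2*(1 + 2*(-2)))) = 1075*((6*(-1))*(5 - 2*(1 - 4))) = 1075*(-6*(5 - 2*(-3))) = 1075*(-6*(5 + 6)) = 1075*(-6*11) = 1075*(-66) = -70950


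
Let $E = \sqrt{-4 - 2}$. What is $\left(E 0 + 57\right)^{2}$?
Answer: $3249$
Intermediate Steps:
$E = i \sqrt{6}$ ($E = \sqrt{-6} = i \sqrt{6} \approx 2.4495 i$)
$\left(E 0 + 57\right)^{2} = \left(i \sqrt{6} \cdot 0 + 57\right)^{2} = \left(0 + 57\right)^{2} = 57^{2} = 3249$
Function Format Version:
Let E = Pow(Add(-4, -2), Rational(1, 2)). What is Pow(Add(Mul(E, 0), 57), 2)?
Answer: 3249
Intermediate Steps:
E = Mul(I, Pow(6, Rational(1, 2))) (E = Pow(-6, Rational(1, 2)) = Mul(I, Pow(6, Rational(1, 2))) ≈ Mul(2.4495, I))
Pow(Add(Mul(E, 0), 57), 2) = Pow(Add(Mul(Mul(I, Pow(6, Rational(1, 2))), 0), 57), 2) = Pow(Add(0, 57), 2) = Pow(57, 2) = 3249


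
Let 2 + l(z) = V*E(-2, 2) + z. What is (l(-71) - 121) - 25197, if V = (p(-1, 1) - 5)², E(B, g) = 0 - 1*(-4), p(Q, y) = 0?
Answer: -25291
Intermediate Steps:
E(B, g) = 4 (E(B, g) = 0 + 4 = 4)
V = 25 (V = (0 - 5)² = (-5)² = 25)
l(z) = 98 + z (l(z) = -2 + (25*4 + z) = -2 + (100 + z) = 98 + z)
(l(-71) - 121) - 25197 = ((98 - 71) - 121) - 25197 = (27 - 121) - 25197 = -94 - 25197 = -25291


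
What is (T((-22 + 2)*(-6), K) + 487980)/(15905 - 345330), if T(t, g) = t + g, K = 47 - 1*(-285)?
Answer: -488432/329425 ≈ -1.4827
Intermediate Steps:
K = 332 (K = 47 + 285 = 332)
T(t, g) = g + t
(T((-22 + 2)*(-6), K) + 487980)/(15905 - 345330) = ((332 + (-22 + 2)*(-6)) + 487980)/(15905 - 345330) = ((332 - 20*(-6)) + 487980)/(-329425) = ((332 + 120) + 487980)*(-1/329425) = (452 + 487980)*(-1/329425) = 488432*(-1/329425) = -488432/329425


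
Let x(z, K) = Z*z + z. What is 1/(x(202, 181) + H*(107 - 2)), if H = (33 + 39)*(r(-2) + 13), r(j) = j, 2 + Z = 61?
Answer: 1/95280 ≈ 1.0495e-5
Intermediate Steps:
Z = 59 (Z = -2 + 61 = 59)
H = 792 (H = (33 + 39)*(-2 + 13) = 72*11 = 792)
x(z, K) = 60*z (x(z, K) = 59*z + z = 60*z)
1/(x(202, 181) + H*(107 - 2)) = 1/(60*202 + 792*(107 - 2)) = 1/(12120 + 792*105) = 1/(12120 + 83160) = 1/95280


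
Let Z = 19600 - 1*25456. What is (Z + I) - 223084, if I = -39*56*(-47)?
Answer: -126292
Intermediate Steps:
Z = -5856 (Z = 19600 - 25456 = -5856)
I = 102648 (I = -2184*(-47) = 102648)
(Z + I) - 223084 = (-5856 + 102648) - 223084 = 96792 - 223084 = -126292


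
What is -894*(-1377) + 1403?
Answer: 1232441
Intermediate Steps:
-894*(-1377) + 1403 = 1231038 + 1403 = 1232441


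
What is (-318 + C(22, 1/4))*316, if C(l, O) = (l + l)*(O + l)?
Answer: 208876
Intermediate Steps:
C(l, O) = 2*l*(O + l) (C(l, O) = (2*l)*(O + l) = 2*l*(O + l))
(-318 + C(22, 1/4))*316 = (-318 + 2*22*(1/4 + 22))*316 = (-318 + 2*22*(¼ + 22))*316 = (-318 + 2*22*(89/4))*316 = (-318 + 979)*316 = 661*316 = 208876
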